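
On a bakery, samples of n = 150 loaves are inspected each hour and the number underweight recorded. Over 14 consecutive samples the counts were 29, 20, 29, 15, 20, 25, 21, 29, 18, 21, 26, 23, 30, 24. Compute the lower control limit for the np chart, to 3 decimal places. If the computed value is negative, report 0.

10.200

p̄ = Σdᵢ / (k·n) = 330 / (14 × 150) = 0.15714
LCL = np̄ − 3·√(np̄(1−p̄)) = 23.5714 − 3 × 4.4573 = 10.1996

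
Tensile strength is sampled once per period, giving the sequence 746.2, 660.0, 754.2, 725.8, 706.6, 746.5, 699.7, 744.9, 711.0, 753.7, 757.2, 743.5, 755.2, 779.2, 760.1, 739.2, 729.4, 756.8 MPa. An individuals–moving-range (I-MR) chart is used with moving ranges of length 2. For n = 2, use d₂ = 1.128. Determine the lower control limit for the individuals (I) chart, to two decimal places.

X̄ = (746.2 + 660.0 + 754.2 + 725.8 + 706.6 + 746.5 + 699.7 + 744.9 + 711.0 + 753.7 + 757.2 + 743.5 + 755.2 + 779.2 + 760.1 + 739.2 + 729.4 + 756.8) / 18 = 737.1778
Moving ranges: 86.2, 94.2, 28.4, 19.2, 39.9, 46.8, 45.2, 33.9, 42.7, 3.5, 13.7, 11.7, 24.0, 19.1, 20.9, 9.8, 27.4; M̄R̄ = 566.6000 / 17 = 33.3294
LCL = X̄ − 3·M̄R̄/d₂ = 737.1778 − 3 × 33.3294 / 1.128 = 648.5357

648.54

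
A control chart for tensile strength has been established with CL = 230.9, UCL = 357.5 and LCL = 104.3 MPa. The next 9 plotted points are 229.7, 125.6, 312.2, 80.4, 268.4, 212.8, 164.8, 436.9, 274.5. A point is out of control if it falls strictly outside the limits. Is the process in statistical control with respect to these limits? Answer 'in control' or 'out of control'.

out of control

Compare each point to [104.3, 357.5]: sample 4 = 80.4 < LCL; sample 8 = 436.9 > UCL.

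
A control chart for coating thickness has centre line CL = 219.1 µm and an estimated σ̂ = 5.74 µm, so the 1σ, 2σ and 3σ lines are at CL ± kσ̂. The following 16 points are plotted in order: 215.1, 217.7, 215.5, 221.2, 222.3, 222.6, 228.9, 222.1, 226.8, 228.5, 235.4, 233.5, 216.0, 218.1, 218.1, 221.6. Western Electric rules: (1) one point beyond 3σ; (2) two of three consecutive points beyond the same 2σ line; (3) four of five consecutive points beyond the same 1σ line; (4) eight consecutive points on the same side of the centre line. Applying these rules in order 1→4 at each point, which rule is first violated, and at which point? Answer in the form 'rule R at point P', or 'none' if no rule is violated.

Zone of each point (C = within 1σ̂, B = 1σ̂–2σ̂, A = 2σ̂–3σ̂, * = beyond 3σ̂; sign = side of CL): 1:-C, 2:-C, 3:-C, 4:+C, 5:+C, 6:+C, 7:+B, 8:+C, 9:+B, 10:+B, 11:+A, 12:+A, 13:-C, 14:-C, 15:-C, 16:+C
Rule 3 (four of five consecutive points beyond the same 1σ limit) is satisfied at point 11.

rule 3 at point 11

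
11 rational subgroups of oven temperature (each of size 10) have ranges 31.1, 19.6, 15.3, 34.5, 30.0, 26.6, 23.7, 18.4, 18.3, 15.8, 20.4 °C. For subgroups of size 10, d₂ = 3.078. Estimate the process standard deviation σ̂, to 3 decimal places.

7.493

R̄ = (31.1 + 19.6 + 15.3 + 34.5 + 30.0 + 26.6 + 23.7 + 18.4 + 18.3 + 15.8 + 20.4) / 11 = 23.0636
σ̂ = R̄ / d₂ = 23.0636 / 3.078 = 7.4931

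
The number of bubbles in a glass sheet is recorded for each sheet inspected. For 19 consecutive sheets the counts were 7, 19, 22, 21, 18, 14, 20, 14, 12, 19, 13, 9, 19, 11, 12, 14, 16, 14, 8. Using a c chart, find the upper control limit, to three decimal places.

26.400

c̄ = (7 + 19 + 22 + 21 + 18 + 14 + 20 + 14 + 12 + 19 + 13 + 9 + 19 + 11 + 12 + 14 + 16 + 14 + 8) / 19 = 282 / 19 = 14.8421
UCL = c̄ + 3√c̄ = 14.8421 + 3 × √14.8421 = 14.8421 + 3 × 3.8525 = 26.3997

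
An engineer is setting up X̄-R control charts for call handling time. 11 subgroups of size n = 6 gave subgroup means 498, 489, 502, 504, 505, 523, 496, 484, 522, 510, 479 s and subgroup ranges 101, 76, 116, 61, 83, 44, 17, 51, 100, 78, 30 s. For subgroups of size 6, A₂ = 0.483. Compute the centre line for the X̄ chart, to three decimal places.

501.091

X̄̄ = (498 + 489 + 502 + 504 + 505 + 523 + 496 + 484 + 522 + 510 + 479) / 11 = 5512.0000 / 11 = 501.0909
CL = X̄̄ = 501.0909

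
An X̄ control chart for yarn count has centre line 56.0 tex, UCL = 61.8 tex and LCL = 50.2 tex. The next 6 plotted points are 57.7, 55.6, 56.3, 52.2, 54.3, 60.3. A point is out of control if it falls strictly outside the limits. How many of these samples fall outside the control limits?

0

All 6 points lie within [50.2, 61.8].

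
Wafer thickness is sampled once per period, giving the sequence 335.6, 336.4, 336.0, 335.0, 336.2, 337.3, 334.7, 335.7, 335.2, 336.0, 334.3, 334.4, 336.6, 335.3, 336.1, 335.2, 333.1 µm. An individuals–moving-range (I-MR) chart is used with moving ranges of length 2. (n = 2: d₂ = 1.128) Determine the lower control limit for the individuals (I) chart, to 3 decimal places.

332.401

X̄ = (335.6 + 336.4 + 336.0 + 335.0 + 336.2 + 337.3 + 334.7 + 335.7 + 335.2 + 336.0 + 334.3 + 334.4 + 336.6 + 335.3 + 336.1 + 335.2 + 333.1) / 17 = 335.4765
Moving ranges: 0.8, 0.4, 1.0, 1.2, 1.1, 2.6, 1.0, 0.5, 0.8, 1.7, 0.1, 2.2, 1.3, 0.8, 0.9, 2.1; M̄R̄ = 18.5000 / 16 = 1.1562
LCL = X̄ − 3·M̄R̄/d₂ = 335.4765 − 3 × 1.1562 / 1.128 = 332.4013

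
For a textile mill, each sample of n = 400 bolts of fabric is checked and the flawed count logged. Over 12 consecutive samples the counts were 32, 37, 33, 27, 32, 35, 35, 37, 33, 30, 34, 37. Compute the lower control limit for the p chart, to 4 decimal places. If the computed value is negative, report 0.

0.0422

p̄ = Σdᵢ / (k·n) = 402 / (12 × 400) = 0.08375
LCL = p̄ − 3·√(p̄(1−p̄)/n) = 0.08375 − 3 × 0.01385 = 0.04220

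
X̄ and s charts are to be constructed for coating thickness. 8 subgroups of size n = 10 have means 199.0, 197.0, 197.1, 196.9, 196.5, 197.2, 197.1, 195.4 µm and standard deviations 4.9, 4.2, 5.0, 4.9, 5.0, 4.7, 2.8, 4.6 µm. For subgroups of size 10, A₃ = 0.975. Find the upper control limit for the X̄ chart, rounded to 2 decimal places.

X̄̄ = (199.0 + 197.0 + 197.1 + 196.9 + 196.5 + 197.2 + 197.1 + 195.4) / 8 = 197.0250
s̄ = (4.9 + 4.2 + 5.0 + 4.9 + 5.0 + 4.7 + 2.8 + 4.6) / 8 = 4.5125
UCL = X̄̄ + A₃·s̄ = 197.0250 + 0.975 × 4.5125 = 201.4247

201.42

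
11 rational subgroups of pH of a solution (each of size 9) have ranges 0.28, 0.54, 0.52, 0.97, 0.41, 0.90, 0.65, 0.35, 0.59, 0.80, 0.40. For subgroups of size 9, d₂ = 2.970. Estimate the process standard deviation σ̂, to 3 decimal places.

R̄ = (0.28 + 0.54 + 0.52 + 0.97 + 0.41 + 0.90 + 0.65 + 0.35 + 0.59 + 0.80 + 0.40) / 11 = 0.5827
σ̂ = R̄ / d₂ = 0.5827 / 2.970 = 0.1962

0.196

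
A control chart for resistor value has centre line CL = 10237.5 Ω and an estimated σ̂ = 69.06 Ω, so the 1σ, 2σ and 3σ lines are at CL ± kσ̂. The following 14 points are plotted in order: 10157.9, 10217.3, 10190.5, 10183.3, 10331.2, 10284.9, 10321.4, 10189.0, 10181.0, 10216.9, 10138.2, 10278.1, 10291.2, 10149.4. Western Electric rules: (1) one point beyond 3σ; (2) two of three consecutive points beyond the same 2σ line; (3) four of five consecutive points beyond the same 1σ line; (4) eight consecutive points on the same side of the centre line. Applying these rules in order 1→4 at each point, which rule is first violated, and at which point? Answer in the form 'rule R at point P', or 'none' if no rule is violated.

Zone of each point (C = within 1σ̂, B = 1σ̂–2σ̂, A = 2σ̂–3σ̂, * = beyond 3σ̂; sign = side of CL): 1:-B, 2:-C, 3:-C, 4:-C, 5:+B, 6:+C, 7:+B, 8:-C, 9:-C, 10:-C, 11:-B, 12:+C, 13:+C, 14:-B
No rule fires across all 14 points.

none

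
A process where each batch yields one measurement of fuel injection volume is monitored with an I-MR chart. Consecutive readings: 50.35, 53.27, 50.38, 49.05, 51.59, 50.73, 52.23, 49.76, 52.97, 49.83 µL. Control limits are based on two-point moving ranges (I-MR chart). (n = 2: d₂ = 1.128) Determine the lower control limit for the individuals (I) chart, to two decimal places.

44.85

X̄ = (50.35 + 53.27 + 50.38 + 49.05 + 51.59 + 50.73 + 52.23 + 49.76 + 52.97 + 49.83) / 10 = 51.0160
Moving ranges: 2.92, 2.89, 1.33, 2.54, 0.86, 1.50, 2.47, 3.21, 3.14; M̄R̄ = 20.8600 / 9 = 2.3178
LCL = X̄ − 3·M̄R̄/d₂ = 51.0160 − 3 × 2.3178 / 1.128 = 44.8517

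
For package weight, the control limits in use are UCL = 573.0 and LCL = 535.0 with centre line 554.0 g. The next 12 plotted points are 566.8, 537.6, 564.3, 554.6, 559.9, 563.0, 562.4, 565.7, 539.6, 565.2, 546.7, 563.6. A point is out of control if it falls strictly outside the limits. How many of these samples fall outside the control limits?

All 12 points lie within [535.0, 573.0].

0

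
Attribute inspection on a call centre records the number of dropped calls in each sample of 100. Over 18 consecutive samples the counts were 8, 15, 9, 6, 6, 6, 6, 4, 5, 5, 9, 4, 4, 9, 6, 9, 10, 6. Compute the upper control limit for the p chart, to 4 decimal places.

0.1474

p̄ = Σdᵢ / (k·n) = 127 / (18 × 100) = 0.07056
UCL = p̄ + 3·√(p̄(1−p̄)/n) = 0.07056 + 3 × √(0.07056×0.92944/100) = 0.07056 + 3 × 0.02561 = 0.14738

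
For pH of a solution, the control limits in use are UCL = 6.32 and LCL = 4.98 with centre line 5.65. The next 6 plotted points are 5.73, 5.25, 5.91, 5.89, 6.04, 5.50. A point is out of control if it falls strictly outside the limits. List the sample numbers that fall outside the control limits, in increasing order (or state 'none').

none

All 6 points lie within [4.98, 6.32].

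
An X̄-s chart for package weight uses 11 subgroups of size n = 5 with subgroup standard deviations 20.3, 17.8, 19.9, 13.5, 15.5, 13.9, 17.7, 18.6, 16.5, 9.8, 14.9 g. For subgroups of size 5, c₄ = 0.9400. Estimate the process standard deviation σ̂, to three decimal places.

17.253

s̄ = (20.3 + 17.8 + 19.9 + 13.5 + 15.5 + 13.9 + 17.7 + 18.6 + 16.5 + 9.8 + 14.9) / 11 = 16.2182
σ̂ = s̄ / c₄ = 16.2182 / 0.9400 = 17.2534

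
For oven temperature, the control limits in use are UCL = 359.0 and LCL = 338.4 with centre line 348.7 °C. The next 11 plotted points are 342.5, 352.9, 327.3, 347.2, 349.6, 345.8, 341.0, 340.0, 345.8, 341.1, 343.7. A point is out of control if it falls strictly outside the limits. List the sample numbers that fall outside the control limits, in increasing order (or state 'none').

3

Compare each point to [338.4, 359.0]: sample 3 = 327.3 < LCL.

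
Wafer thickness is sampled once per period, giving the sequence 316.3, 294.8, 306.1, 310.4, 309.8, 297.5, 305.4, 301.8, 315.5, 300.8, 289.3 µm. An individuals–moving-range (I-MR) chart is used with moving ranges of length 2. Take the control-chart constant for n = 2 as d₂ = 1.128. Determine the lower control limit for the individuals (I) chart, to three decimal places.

277.368

X̄ = (316.3 + 294.8 + 306.1 + 310.4 + 309.8 + 297.5 + 305.4 + 301.8 + 315.5 + 300.8 + 289.3) / 11 = 304.3364
Moving ranges: 21.5, 11.3, 4.3, 0.6, 12.3, 7.9, 3.6, 13.7, 14.7, 11.5; M̄R̄ = 101.4000 / 10 = 10.1400
LCL = X̄ − 3·M̄R̄/d₂ = 304.3364 − 3 × 10.1400 / 1.128 = 277.3683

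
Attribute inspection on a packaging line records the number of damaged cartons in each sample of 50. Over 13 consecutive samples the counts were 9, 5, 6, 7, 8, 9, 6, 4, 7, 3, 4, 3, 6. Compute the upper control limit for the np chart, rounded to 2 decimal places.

p̄ = Σdᵢ / (k·n) = 77 / (13 × 50) = 0.11846
UCL = np̄ + 3·√(np̄(1−p̄)) = 5.9231 + 3 × √(5.9231×0.88154) = 5.9231 + 3 × 2.2850 = 12.7782

12.78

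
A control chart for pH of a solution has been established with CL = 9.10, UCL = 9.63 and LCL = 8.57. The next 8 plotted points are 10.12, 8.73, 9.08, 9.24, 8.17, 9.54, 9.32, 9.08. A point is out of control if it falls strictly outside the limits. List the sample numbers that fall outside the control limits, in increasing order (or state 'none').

Compare each point to [8.57, 9.63]: sample 1 = 10.12 > UCL; sample 5 = 8.17 < LCL.

1, 5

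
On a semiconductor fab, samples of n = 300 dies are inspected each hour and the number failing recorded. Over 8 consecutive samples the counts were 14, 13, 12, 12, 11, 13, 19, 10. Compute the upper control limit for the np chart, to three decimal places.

23.580

p̄ = Σdᵢ / (k·n) = 104 / (8 × 300) = 0.04333
UCL = np̄ + 3·√(np̄(1−p̄)) = 13.0000 + 3 × √(13.0000×0.95667) = 13.0000 + 3 × 3.5266 = 23.5797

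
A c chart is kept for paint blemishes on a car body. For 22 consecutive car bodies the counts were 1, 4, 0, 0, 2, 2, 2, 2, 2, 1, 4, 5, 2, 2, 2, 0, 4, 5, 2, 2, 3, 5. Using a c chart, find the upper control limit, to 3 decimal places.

6.976

c̄ = (1 + 4 + 0 + 0 + 2 + 2 + 2 + 2 + 2 + 1 + 4 + 5 + 2 + 2 + 2 + 0 + 4 + 5 + 2 + 2 + 3 + 5) / 22 = 52 / 22 = 2.3636
UCL = c̄ + 3√c̄ = 2.3636 + 3 × √2.3636 = 2.3636 + 3 × 1.5374 = 6.9759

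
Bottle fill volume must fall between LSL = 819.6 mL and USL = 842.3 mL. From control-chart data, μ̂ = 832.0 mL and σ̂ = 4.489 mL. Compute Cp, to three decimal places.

0.843

Cp = (USL − LSL) / (6σ̂) = (842.3 − 819.6) / (6 × 4.489) = 22.7000 / 26.9340 = 0.8428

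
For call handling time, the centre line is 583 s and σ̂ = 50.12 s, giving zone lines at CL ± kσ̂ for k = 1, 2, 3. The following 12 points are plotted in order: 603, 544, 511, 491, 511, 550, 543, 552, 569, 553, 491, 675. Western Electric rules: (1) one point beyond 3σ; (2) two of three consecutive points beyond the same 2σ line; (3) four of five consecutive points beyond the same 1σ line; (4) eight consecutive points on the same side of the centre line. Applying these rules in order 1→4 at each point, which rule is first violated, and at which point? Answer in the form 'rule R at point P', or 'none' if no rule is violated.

Zone of each point (C = within 1σ̂, B = 1σ̂–2σ̂, A = 2σ̂–3σ̂, * = beyond 3σ̂; sign = side of CL): 1:+C, 2:-C, 3:-B, 4:-B, 5:-B, 6:-C, 7:-C, 8:-C, 9:-C, 10:-C, 11:-B, 12:+B
Rule 4 (eight consecutive points on the same side of the centre line) is satisfied at point 9.

rule 4 at point 9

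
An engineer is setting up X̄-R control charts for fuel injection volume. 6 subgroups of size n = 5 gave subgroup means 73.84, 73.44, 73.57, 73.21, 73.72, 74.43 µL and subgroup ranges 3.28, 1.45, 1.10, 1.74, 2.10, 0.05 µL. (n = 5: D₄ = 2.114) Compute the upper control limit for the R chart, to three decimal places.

R̄ = (3.28 + 1.45 + 1.10 + 1.74 + 2.10 + 0.05) / 6 = 9.7200 / 6 = 1.6200
UCL_R = D₄·R̄ = 2.114 × 1.6200 = 3.4247

3.425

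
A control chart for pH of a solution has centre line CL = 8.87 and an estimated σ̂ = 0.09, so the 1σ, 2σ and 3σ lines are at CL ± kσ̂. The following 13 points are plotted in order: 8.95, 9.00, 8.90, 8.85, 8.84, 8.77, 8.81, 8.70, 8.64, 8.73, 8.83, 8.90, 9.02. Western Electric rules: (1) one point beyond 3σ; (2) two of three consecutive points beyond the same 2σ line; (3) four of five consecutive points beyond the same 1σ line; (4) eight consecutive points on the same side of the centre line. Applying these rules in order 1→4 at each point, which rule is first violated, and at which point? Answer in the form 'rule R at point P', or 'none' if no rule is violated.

rule 3 at point 10

Zone of each point (C = within 1σ̂, B = 1σ̂–2σ̂, A = 2σ̂–3σ̂, * = beyond 3σ̂; sign = side of CL): 1:+C, 2:+B, 3:+C, 4:-C, 5:-C, 6:-B, 7:-C, 8:-B, 9:-A, 10:-B, 11:-C, 12:+C, 13:+B
Rule 3 (four of five consecutive points beyond the same 1σ limit) is satisfied at point 10.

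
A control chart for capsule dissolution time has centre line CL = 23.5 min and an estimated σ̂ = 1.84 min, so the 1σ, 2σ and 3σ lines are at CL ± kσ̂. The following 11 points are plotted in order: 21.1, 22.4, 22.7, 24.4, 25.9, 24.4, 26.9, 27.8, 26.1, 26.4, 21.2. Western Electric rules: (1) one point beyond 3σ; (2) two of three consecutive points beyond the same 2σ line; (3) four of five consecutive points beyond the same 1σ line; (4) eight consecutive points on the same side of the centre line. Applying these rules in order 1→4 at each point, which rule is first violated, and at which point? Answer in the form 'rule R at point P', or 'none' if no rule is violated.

Zone of each point (C = within 1σ̂, B = 1σ̂–2σ̂, A = 2σ̂–3σ̂, * = beyond 3σ̂; sign = side of CL): 1:-B, 2:-C, 3:-C, 4:+C, 5:+B, 6:+C, 7:+B, 8:+A, 9:+B, 10:+B, 11:-B
Rule 3 (four of five consecutive points beyond the same 1σ limit) is satisfied at point 9.

rule 3 at point 9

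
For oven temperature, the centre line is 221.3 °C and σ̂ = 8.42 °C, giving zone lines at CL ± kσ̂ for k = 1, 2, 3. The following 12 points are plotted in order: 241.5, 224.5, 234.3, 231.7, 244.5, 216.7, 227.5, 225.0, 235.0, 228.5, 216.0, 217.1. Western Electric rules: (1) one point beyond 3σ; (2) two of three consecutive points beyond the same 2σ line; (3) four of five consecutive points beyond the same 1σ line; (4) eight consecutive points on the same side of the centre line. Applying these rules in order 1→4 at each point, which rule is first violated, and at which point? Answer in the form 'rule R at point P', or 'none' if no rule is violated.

rule 3 at point 5

Zone of each point (C = within 1σ̂, B = 1σ̂–2σ̂, A = 2σ̂–3σ̂, * = beyond 3σ̂; sign = side of CL): 1:+A, 2:+C, 3:+B, 4:+B, 5:+A, 6:-C, 7:+C, 8:+C, 9:+B, 10:+C, 11:-C, 12:-C
Rule 3 (four of five consecutive points beyond the same 1σ limit) is satisfied at point 5.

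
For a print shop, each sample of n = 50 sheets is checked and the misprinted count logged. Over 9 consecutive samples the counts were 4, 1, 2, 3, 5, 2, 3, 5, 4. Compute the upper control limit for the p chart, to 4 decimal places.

p̄ = Σdᵢ / (k·n) = 29 / (9 × 50) = 0.06444
UCL = p̄ + 3·√(p̄(1−p̄)/n) = 0.06444 + 3 × √(0.06444×0.93556/50) = 0.06444 + 3 × 0.03473 = 0.16862

0.1686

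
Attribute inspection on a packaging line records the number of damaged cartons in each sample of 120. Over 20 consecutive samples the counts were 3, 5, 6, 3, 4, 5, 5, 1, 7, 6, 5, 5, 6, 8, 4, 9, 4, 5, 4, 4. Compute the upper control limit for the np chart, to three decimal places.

11.485

p̄ = Σdᵢ / (k·n) = 99 / (20 × 120) = 0.04125
UCL = np̄ + 3·√(np̄(1−p̄)) = 4.9500 + 3 × √(4.9500×0.95875) = 4.9500 + 3 × 2.1785 = 11.4855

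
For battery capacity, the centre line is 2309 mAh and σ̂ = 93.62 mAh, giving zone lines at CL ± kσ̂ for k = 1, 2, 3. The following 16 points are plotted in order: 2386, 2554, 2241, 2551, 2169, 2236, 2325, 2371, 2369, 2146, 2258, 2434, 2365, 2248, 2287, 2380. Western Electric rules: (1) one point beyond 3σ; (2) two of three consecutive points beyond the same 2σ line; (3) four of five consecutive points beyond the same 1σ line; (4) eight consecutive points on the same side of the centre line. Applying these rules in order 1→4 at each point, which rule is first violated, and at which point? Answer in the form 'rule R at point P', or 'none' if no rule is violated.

Zone of each point (C = within 1σ̂, B = 1σ̂–2σ̂, A = 2σ̂–3σ̂, * = beyond 3σ̂; sign = side of CL): 1:+C, 2:+A, 3:-C, 4:+A, 5:-B, 6:-C, 7:+C, 8:+C, 9:+C, 10:-B, 11:-C, 12:+B, 13:+C, 14:-C, 15:-C, 16:+C
Rule 2 (two of three consecutive points beyond the same 2σ limit) is satisfied at point 4.

rule 2 at point 4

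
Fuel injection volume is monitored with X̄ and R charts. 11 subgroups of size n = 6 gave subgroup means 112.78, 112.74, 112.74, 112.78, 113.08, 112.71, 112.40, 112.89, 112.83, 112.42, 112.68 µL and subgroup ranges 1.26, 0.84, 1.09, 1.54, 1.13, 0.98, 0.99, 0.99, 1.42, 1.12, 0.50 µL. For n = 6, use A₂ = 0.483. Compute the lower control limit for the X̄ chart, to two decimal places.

112.21

X̄̄ = (112.78 + 112.74 + 112.74 + 112.78 + 113.08 + 112.71 + 112.40 + 112.89 + 112.83 + 112.42 + 112.68) / 11 = 1240.0500 / 11 = 112.7318
R̄ = (1.26 + 0.84 + 1.09 + 1.54 + 1.13 + 0.98 + 0.99 + 0.99 + 1.42 + 1.12 + 0.50) / 11 = 11.8600 / 11 = 1.0782
LCL = X̄̄ − A₂·R̄ = 112.7318 − 0.483 × 1.0782 = 112.2111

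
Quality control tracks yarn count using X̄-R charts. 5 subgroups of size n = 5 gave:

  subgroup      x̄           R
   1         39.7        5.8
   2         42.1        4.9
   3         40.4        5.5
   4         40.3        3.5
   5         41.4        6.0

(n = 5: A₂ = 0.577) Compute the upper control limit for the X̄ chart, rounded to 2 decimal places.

X̄̄ = (39.7 + 42.1 + 40.4 + 40.3 + 41.4) / 5 = 203.9000 / 5 = 40.7800
R̄ = (5.8 + 4.9 + 5.5 + 3.5 + 6.0) / 5 = 25.7000 / 5 = 5.1400
UCL = X̄̄ + A₂·R̄ = 40.7800 + 0.577 × 5.1400 = 43.7458

43.75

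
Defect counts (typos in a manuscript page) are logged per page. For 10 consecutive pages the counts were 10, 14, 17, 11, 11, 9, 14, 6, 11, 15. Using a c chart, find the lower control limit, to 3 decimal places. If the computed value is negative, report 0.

1.495

c̄ = (10 + 14 + 17 + 11 + 11 + 9 + 14 + 6 + 11 + 15) / 10 = 118 / 10 = 11.8000
LCL = c̄ − 3√c̄ = 11.8000 − 3 × 3.4351 = 1.4947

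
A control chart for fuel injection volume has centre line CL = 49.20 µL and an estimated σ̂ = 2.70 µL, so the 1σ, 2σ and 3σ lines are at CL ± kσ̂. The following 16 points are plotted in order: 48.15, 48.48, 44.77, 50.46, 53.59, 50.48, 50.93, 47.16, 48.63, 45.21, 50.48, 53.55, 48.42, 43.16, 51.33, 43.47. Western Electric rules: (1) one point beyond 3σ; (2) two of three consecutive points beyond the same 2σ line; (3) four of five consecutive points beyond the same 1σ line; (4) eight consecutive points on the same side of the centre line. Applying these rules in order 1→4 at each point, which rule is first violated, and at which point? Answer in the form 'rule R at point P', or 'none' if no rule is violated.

rule 2 at point 16

Zone of each point (C = within 1σ̂, B = 1σ̂–2σ̂, A = 2σ̂–3σ̂, * = beyond 3σ̂; sign = side of CL): 1:-C, 2:-C, 3:-B, 4:+C, 5:+B, 6:+C, 7:+C, 8:-C, 9:-C, 10:-B, 11:+C, 12:+B, 13:-C, 14:-A, 15:+C, 16:-A
Rule 2 (two of three consecutive points beyond the same 2σ limit) is satisfied at point 16.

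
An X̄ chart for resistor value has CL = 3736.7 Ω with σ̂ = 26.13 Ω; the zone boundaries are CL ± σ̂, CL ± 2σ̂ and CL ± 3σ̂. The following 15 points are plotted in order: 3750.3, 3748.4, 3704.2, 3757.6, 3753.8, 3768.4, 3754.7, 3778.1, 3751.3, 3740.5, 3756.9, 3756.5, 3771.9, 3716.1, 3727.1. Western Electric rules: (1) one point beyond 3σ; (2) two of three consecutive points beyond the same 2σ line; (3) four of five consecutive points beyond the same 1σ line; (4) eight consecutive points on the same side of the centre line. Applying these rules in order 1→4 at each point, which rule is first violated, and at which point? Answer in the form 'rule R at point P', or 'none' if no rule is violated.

rule 4 at point 11

Zone of each point (C = within 1σ̂, B = 1σ̂–2σ̂, A = 2σ̂–3σ̂, * = beyond 3σ̂; sign = side of CL): 1:+C, 2:+C, 3:-B, 4:+C, 5:+C, 6:+B, 7:+C, 8:+B, 9:+C, 10:+C, 11:+C, 12:+C, 13:+B, 14:-C, 15:-C
Rule 4 (eight consecutive points on the same side of the centre line) is satisfied at point 11.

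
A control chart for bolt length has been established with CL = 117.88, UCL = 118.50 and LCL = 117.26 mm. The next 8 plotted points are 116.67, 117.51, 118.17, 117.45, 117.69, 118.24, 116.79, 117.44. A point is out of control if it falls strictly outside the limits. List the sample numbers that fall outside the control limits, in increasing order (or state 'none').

1, 7

Compare each point to [117.26, 118.50]: sample 1 = 116.67 < LCL; sample 7 = 116.79 < LCL.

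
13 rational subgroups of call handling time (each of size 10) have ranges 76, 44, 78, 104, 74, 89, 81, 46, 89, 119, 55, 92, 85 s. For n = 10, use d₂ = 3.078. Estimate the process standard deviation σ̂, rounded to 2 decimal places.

R̄ = (76 + 44 + 78 + 104 + 74 + 89 + 81 + 46 + 89 + 119 + 55 + 92 + 85) / 13 = 79.3846
σ̂ = R̄ / d₂ = 79.3846 / 3.078 = 25.7910

25.79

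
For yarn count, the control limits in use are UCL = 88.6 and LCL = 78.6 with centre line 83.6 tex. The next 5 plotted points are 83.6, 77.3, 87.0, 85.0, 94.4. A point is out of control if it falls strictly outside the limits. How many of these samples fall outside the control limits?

2

Compare each point to [78.6, 88.6]: sample 2 = 77.3 < LCL; sample 5 = 94.4 > UCL.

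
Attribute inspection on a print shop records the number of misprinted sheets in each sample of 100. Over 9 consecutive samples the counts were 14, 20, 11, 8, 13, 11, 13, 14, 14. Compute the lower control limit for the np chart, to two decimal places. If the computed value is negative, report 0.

p̄ = Σdᵢ / (k·n) = 118 / (9 × 100) = 0.13111
LCL = np̄ − 3·√(np̄(1−p̄)) = 13.1111 − 3 × 3.3752 = 2.9855

2.99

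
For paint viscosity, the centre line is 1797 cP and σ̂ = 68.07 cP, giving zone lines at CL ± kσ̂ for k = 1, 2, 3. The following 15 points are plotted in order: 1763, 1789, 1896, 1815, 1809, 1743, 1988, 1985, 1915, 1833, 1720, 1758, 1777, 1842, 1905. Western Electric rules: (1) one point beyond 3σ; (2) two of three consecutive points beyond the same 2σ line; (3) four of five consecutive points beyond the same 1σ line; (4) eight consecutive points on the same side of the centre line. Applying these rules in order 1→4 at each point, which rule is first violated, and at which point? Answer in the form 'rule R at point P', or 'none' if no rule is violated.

Zone of each point (C = within 1σ̂, B = 1σ̂–2σ̂, A = 2σ̂–3σ̂, * = beyond 3σ̂; sign = side of CL): 1:-C, 2:-C, 3:+B, 4:+C, 5:+C, 6:-C, 7:+A, 8:+A, 9:+B, 10:+C, 11:-B, 12:-C, 13:-C, 14:+C, 15:+B
Rule 2 (two of three consecutive points beyond the same 2σ limit) is satisfied at point 8.

rule 2 at point 8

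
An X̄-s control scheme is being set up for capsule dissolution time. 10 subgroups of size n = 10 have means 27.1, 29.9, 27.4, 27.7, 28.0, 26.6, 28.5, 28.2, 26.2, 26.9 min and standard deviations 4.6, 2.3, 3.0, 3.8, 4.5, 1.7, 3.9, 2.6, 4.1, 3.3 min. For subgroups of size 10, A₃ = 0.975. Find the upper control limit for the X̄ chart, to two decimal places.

30.95

X̄̄ = (27.1 + 29.9 + 27.4 + 27.7 + 28.0 + 26.6 + 28.5 + 28.2 + 26.2 + 26.9) / 10 = 27.6500
s̄ = (4.6 + 2.3 + 3.0 + 3.8 + 4.5 + 1.7 + 3.9 + 2.6 + 4.1 + 3.3) / 10 = 3.3800
UCL = X̄̄ + A₃·s̄ = 27.6500 + 0.975 × 3.3800 = 30.9455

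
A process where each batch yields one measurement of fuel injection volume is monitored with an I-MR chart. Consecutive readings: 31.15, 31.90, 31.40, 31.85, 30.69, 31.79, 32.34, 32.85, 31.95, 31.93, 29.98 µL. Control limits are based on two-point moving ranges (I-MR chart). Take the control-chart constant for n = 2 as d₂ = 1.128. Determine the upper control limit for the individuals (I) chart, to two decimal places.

X̄ = (31.15 + 31.90 + 31.40 + 31.85 + 30.69 + 31.79 + 32.34 + 32.85 + 31.95 + 31.93 + 29.98) / 11 = 31.6209
Moving ranges: 0.75, 0.50, 0.45, 1.16, 1.10, 0.55, 0.51, 0.90, 0.02, 1.95; M̄R̄ = 7.8900 / 10 = 0.7890
UCL = X̄ + 3·M̄R̄/d₂ = 31.6209 + 3 × 0.7890 / 1.128 = 33.7193

33.72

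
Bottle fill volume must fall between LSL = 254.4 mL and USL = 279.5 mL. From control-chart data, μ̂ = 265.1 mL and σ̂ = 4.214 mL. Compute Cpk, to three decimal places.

Cpu = (USL − μ̂) / (3σ̂) = (279.5 − 265.1) / (3 × 4.214) = 1.1391; Cpl = (μ̂ − LSL) / (3σ̂) = (265.1 − 254.4) / (3 × 4.214) = 0.8464; Cpk = min(Cpu, Cpl) = 0.8464

0.846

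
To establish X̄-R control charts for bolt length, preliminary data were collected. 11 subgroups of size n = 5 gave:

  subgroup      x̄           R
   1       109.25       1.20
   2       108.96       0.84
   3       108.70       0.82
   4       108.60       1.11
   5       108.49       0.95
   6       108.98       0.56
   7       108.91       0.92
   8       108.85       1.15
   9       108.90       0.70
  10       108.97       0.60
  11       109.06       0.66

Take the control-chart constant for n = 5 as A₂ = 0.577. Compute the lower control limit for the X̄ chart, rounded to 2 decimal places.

X̄̄ = (109.25 + 108.96 + 108.70 + 108.60 + 108.49 + 108.98 + 108.91 + 108.85 + 108.90 + 108.97 + 109.06) / 11 = 1197.6700 / 11 = 108.8791
R̄ = (1.20 + 0.84 + 0.82 + 1.11 + 0.95 + 0.56 + 0.92 + 1.15 + 0.70 + 0.60 + 0.66) / 11 = 9.5100 / 11 = 0.8645
LCL = X̄̄ − A₂·R̄ = 108.8791 − 0.577 × 0.8645 = 108.3802

108.38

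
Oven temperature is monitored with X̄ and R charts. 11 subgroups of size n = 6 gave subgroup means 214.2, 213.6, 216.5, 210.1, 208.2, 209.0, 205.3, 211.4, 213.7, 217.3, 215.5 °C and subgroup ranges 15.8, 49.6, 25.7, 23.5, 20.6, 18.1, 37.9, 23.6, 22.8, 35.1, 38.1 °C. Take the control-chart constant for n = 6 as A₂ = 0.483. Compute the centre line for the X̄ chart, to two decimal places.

X̄̄ = (214.2 + 213.6 + 216.5 + 210.1 + 208.2 + 209.0 + 205.3 + 211.4 + 213.7 + 217.3 + 215.5) / 11 = 2334.8000 / 11 = 212.2545
CL = X̄̄ = 212.2545

212.25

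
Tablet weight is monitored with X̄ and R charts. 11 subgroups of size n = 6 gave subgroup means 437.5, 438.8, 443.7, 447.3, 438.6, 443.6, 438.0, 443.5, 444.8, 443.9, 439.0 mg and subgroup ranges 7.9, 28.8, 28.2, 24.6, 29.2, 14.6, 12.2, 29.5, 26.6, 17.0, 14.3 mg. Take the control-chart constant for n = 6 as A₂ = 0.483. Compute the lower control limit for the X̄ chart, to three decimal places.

X̄̄ = (437.5 + 438.8 + 443.7 + 447.3 + 438.6 + 443.6 + 438.0 + 443.5 + 444.8 + 443.9 + 439.0) / 11 = 4858.7000 / 11 = 441.7000
R̄ = (7.9 + 28.8 + 28.2 + 24.6 + 29.2 + 14.6 + 12.2 + 29.5 + 26.6 + 17.0 + 14.3) / 11 = 232.9000 / 11 = 21.1727
LCL = X̄̄ − A₂·R̄ = 441.7000 − 0.483 × 21.1727 = 431.4736

431.474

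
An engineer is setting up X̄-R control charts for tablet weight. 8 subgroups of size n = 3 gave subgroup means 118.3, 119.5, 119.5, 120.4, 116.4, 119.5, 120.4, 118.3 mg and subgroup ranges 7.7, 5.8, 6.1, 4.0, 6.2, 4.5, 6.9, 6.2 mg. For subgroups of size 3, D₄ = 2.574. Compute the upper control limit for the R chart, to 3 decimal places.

15.251

R̄ = (7.7 + 5.8 + 6.1 + 4.0 + 6.2 + 4.5 + 6.9 + 6.2) / 8 = 47.4000 / 8 = 5.9250
UCL_R = D₄·R̄ = 2.574 × 5.9250 = 15.2509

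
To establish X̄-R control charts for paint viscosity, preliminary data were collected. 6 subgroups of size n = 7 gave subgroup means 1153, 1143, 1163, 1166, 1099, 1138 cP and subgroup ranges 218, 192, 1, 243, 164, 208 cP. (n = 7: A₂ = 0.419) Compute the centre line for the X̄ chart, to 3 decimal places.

1143.667

X̄̄ = (1153 + 1143 + 1163 + 1166 + 1099 + 1138) / 6 = 6862.0000 / 6 = 1143.6667
CL = X̄̄ = 1143.6667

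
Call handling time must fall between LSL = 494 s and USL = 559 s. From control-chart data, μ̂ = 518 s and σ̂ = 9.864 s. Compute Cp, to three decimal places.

Cp = (USL − LSL) / (6σ̂) = (559 − 494) / (6 × 9.864) = 65.0000 / 59.1840 = 1.0983

1.098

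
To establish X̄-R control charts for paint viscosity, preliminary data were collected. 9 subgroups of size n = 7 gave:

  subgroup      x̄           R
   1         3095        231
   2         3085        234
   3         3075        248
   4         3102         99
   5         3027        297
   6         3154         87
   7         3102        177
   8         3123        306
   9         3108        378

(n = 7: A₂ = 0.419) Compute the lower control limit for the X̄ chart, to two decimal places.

X̄̄ = (3095 + 3085 + 3075 + 3102 + 3027 + 3154 + 3102 + 3123 + 3108) / 9 = 27871.0000 / 9 = 3096.7778
R̄ = (231 + 234 + 248 + 99 + 297 + 87 + 177 + 306 + 378) / 9 = 2057.0000 / 9 = 228.5556
LCL = X̄̄ − A₂·R̄ = 3096.7778 − 0.419 × 228.5556 = 3001.0130

3001.01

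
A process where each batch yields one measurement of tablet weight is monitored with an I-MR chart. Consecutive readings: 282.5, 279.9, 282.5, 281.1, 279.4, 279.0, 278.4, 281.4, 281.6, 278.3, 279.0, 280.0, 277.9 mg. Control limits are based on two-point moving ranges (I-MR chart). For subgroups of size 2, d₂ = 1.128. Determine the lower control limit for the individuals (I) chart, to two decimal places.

X̄ = (282.5 + 279.9 + 282.5 + 281.1 + 279.4 + 279.0 + 278.4 + 281.4 + 281.6 + 278.3 + 279.0 + 280.0 + 277.9) / 13 = 280.0769
Moving ranges: 2.6, 2.6, 1.4, 1.7, 0.4, 0.6, 3.0, 0.2, 3.3, 0.7, 1.0, 2.1; M̄R̄ = 19.6000 / 12 = 1.6333
LCL = X̄ − 3·M̄R̄/d₂ = 280.0769 − 3 × 1.6333 / 1.128 = 275.7330

275.73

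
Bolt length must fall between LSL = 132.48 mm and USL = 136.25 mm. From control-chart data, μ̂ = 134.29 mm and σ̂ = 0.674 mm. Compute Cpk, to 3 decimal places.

Cpu = (USL − μ̂) / (3σ̂) = (136.25 − 134.29) / (3 × 0.674) = 0.9693; Cpl = (μ̂ − LSL) / (3σ̂) = (134.29 − 132.48) / (3 × 0.674) = 0.8952; Cpk = min(Cpu, Cpl) = 0.8952

0.895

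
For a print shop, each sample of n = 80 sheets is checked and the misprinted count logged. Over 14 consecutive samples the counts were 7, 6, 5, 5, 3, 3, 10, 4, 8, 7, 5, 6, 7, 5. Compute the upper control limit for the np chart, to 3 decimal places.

p̄ = Σdᵢ / (k·n) = 81 / (14 × 80) = 0.07232
UCL = np̄ + 3·√(np̄(1−p̄)) = 5.7857 + 3 × √(5.7857×0.92768) = 5.7857 + 3 × 2.3167 = 12.7359

12.736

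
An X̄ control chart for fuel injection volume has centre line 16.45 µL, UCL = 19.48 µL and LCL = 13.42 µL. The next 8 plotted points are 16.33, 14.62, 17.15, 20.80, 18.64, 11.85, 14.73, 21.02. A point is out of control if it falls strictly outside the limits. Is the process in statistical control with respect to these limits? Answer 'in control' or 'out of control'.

Compare each point to [13.42, 19.48]: sample 4 = 20.80 > UCL; sample 6 = 11.85 < LCL; sample 8 = 21.02 > UCL.

out of control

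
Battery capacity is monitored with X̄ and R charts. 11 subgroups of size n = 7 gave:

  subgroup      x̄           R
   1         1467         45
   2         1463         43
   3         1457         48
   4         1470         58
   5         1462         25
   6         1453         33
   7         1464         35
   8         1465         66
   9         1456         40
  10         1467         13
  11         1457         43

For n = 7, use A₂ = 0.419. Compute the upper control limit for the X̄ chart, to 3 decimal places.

1479.012

X̄̄ = (1467 + 1463 + 1457 + 1470 + 1462 + 1453 + 1464 + 1465 + 1456 + 1467 + 1457) / 11 = 16081.0000 / 11 = 1461.9091
R̄ = (45 + 43 + 48 + 58 + 25 + 33 + 35 + 66 + 40 + 13 + 43) / 11 = 449.0000 / 11 = 40.8182
UCL = X̄̄ + A₂·R̄ = 1461.9091 + 0.419 × 40.8182 = 1479.0119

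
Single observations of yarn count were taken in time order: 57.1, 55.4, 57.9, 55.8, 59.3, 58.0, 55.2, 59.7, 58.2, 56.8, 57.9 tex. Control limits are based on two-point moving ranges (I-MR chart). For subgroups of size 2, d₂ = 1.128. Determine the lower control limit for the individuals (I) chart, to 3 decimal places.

51.433

X̄ = (57.1 + 55.4 + 57.9 + 55.8 + 59.3 + 58.0 + 55.2 + 59.7 + 58.2 + 56.8 + 57.9) / 11 = 57.3909
Moving ranges: 1.7, 2.5, 2.1, 3.5, 1.3, 2.8, 4.5, 1.5, 1.4, 1.1; M̄R̄ = 22.4000 / 10 = 2.2400
LCL = X̄ − 3·M̄R̄/d₂ = 57.3909 − 3 × 2.2400 / 1.128 = 51.4335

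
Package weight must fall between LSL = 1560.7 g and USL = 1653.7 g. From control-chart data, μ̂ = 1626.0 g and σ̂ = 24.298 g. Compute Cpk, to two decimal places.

0.38

Cpu = (USL − μ̂) / (3σ̂) = (1653.7 − 1626.0) / (3 × 24.298) = 0.3800; Cpl = (μ̂ − LSL) / (3σ̂) = (1626.0 − 1560.7) / (3 × 24.298) = 0.8958; Cpk = min(Cpu, Cpl) = 0.3800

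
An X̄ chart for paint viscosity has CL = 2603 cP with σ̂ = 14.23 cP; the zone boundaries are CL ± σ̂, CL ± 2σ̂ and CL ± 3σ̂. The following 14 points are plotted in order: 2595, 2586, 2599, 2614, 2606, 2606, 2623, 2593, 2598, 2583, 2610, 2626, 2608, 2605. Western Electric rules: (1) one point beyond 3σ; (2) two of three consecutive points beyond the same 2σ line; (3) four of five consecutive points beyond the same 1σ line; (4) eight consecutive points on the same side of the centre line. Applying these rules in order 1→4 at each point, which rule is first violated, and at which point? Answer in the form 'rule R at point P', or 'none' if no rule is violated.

none

Zone of each point (C = within 1σ̂, B = 1σ̂–2σ̂, A = 2σ̂–3σ̂, * = beyond 3σ̂; sign = side of CL): 1:-C, 2:-B, 3:-C, 4:+C, 5:+C, 6:+C, 7:+B, 8:-C, 9:-C, 10:-B, 11:+C, 12:+B, 13:+C, 14:+C
No rule fires across all 14 points.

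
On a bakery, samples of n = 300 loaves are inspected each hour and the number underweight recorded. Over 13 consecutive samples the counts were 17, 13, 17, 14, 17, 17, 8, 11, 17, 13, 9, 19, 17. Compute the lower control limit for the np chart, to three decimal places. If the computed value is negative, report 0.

3.380

p̄ = Σdᵢ / (k·n) = 189 / (13 × 300) = 0.04846
LCL = np̄ − 3·√(np̄(1−p̄)) = 14.5385 − 3 × 3.7194 = 3.3803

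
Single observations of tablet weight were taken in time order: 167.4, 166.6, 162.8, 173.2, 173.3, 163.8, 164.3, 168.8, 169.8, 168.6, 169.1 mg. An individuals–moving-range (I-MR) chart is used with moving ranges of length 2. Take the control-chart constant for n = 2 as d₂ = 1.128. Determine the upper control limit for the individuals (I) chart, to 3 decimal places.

176.563

X̄ = (167.4 + 166.6 + 162.8 + 173.2 + 173.3 + 163.8 + 164.3 + 168.8 + 169.8 + 168.6 + 169.1) / 11 = 167.9727
Moving ranges: 0.8, 3.8, 10.4, 0.1, 9.5, 0.5, 4.5, 1.0, 1.2, 0.5; M̄R̄ = 32.3000 / 10 = 3.2300
UCL = X̄ + 3·M̄R̄/d₂ = 167.9727 + 3 × 3.2300 / 1.128 = 176.5632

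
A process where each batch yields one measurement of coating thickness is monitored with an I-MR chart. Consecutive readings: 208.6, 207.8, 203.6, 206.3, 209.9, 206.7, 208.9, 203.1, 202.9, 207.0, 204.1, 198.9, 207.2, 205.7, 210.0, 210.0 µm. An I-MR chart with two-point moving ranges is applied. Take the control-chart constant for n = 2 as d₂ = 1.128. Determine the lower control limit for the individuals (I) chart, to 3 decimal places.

197.606

X̄ = (208.6 + 207.8 + 203.6 + 206.3 + 209.9 + 206.7 + 208.9 + 203.1 + 202.9 + 207.0 + 204.1 + 198.9 + 207.2 + 205.7 + 210.0 + 210.0) / 16 = 206.2937
Moving ranges: 0.8, 4.2, 2.7, 3.6, 3.2, 2.2, 5.8, 0.2, 4.1, 2.9, 5.2, 8.3, 1.5, 4.3, 0.0; M̄R̄ = 49.0000 / 15 = 3.2667
LCL = X̄ − 3·M̄R̄/d₂ = 206.2937 − 3 × 3.2667 / 1.128 = 197.6058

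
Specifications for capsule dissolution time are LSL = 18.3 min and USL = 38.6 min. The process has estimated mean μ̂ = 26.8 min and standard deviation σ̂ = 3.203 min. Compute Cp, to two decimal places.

Cp = (USL − LSL) / (6σ̂) = (38.6 − 18.3) / (6 × 3.203) = 20.3000 / 19.2180 = 1.0563

1.06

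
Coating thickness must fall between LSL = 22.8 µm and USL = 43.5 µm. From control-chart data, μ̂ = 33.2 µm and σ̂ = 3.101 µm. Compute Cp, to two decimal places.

Cp = (USL − LSL) / (6σ̂) = (43.5 − 22.8) / (6 × 3.101) = 20.7000 / 18.6060 = 1.1125

1.11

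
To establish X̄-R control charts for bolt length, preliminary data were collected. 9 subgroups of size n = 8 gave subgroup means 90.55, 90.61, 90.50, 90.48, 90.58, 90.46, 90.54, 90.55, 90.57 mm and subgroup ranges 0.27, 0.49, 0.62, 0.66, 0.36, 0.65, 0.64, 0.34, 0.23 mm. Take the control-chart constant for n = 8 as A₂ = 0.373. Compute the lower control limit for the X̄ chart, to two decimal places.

X̄̄ = (90.55 + 90.61 + 90.50 + 90.48 + 90.58 + 90.46 + 90.54 + 90.55 + 90.57) / 9 = 814.8400 / 9 = 90.5378
R̄ = (0.27 + 0.49 + 0.62 + 0.66 + 0.36 + 0.65 + 0.64 + 0.34 + 0.23) / 9 = 4.2600 / 9 = 0.4733
LCL = X̄̄ − A₂·R̄ = 90.5378 − 0.373 × 0.4733 = 90.3612

90.36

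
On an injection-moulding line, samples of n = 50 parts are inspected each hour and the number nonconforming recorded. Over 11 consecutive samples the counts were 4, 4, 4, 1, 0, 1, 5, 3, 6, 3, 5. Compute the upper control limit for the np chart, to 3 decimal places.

p̄ = Σdᵢ / (k·n) = 36 / (11 × 50) = 0.06545
UCL = np̄ + 3·√(np̄(1−p̄)) = 3.2727 + 3 × √(3.2727×0.93455) = 3.2727 + 3 × 1.7489 = 8.5193

8.519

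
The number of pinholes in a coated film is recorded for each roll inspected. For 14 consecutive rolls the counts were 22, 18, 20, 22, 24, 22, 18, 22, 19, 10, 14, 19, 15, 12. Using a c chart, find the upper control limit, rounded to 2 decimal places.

c̄ = (22 + 18 + 20 + 22 + 24 + 22 + 18 + 22 + 19 + 10 + 14 + 19 + 15 + 12) / 14 = 257 / 14 = 18.3571
UCL = c̄ + 3√c̄ = 18.3571 + 3 × √18.3571 = 18.3571 + 3 × 4.2845 = 31.2107

31.21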